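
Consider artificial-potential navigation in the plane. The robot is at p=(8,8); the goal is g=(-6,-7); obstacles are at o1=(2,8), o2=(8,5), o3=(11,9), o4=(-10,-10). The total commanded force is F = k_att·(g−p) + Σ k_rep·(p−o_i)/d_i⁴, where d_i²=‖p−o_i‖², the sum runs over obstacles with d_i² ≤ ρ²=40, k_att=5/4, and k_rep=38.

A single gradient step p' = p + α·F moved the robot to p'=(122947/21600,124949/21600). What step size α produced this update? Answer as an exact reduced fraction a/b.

F_att = 5/4·(g−p) = 5/4·(-14,-15) = (-17.5000,-18.7500)
o1: d²=36 ≤ ρ²=40; F_rep = 38·(6,0)/36² = (0.1759,0.0000)
o2: d²=9 ≤ ρ²=40; F_rep = 38·(0,3)/9² = (0.0000,1.4074)
o3: d²=10 ≤ ρ²=40; F_rep = 38·(-3,-1)/10² = (-1.1400,-0.3800)
o4: d²=648 > ρ²=40 → inactive
F = F_att + ΣF_rep = (-18.4641,-17.7226)
Δp = p'−p = (-2.3080,-2.2153); α = Δx/Fx = (-49853/21600) / (-49853/2700) = 1/8
check: Δy/Fy = (-47851/21600) / (-47851/2700) = 1/8 ✓

α = 1/8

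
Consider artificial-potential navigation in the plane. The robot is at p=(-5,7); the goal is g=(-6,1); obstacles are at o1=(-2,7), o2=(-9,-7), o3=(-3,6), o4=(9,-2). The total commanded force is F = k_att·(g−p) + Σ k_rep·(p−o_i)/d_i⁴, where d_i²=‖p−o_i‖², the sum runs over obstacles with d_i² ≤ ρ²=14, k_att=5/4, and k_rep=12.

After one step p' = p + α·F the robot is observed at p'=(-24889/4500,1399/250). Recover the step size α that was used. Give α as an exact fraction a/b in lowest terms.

α = 1/5

F_att = 5/4·(g−p) = 5/4·(-1,-6) = (-1.2500,-7.5000)
o1: d²=9 ≤ ρ²=14; F_rep = 12·(-3,0)/9² = (-0.4444,0.0000)
o2: d²=212 > ρ²=14 → inactive
o3: d²=5 ≤ ρ²=14; F_rep = 12·(-2,1)/5² = (-0.9600,0.4800)
o4: d²=277 > ρ²=14 → inactive
F = F_att + ΣF_rep = (-2.6544,-7.0200)
Δp = p'−p = (-0.5309,-1.4040); α = Δx/Fx = (-2389/4500) / (-2389/900) = 1/5
check: Δy/Fy = (-351/250) / (-351/50) = 1/5 ✓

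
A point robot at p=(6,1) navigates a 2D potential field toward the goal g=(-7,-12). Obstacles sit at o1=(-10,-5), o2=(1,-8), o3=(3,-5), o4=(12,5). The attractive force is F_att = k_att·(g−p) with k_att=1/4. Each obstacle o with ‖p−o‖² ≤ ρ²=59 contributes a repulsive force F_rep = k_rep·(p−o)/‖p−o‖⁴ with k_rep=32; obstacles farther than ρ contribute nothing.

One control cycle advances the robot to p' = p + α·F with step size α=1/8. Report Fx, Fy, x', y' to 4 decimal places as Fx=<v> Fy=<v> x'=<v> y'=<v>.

Fx=-3.2736 Fy=-3.2025 x'=5.5908 y'=0.5997

F_att = 1/4·(g−p) = 1/4·(-13,-13) = (-3.2500,-3.2500)
o1: d²=292 > ρ²=59 → inactive
o2: d²=106 > ρ²=59 → inactive
o3: d²=45 ≤ ρ²=59; F_rep = 32·(3,6)/45² = (0.0474,0.0948)
o4: d²=52 ≤ ρ²=59; F_rep = 32·(-6,-4)/52² = (-0.0710,-0.0473)
F = F_att + ΣF_rep = (-3.2736,-3.2025)
p' = p + 1/8·F = (5.5908,0.5997)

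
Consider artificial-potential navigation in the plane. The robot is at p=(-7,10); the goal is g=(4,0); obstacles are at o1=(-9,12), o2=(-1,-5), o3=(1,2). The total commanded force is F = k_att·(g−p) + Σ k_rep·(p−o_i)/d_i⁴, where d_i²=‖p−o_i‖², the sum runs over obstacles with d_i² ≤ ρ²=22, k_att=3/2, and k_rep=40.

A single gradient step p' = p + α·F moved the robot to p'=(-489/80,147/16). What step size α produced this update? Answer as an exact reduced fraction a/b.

F_att = 3/2·(g−p) = 3/2·(11,-10) = (16.5000,-15.0000)
o1: d²=8 ≤ ρ²=22; F_rep = 40·(2,-2)/8² = (1.2500,-1.2500)
o2: d²=261 > ρ²=22 → inactive
o3: d²=128 > ρ²=22 → inactive
F = F_att + ΣF_rep = (17.7500,-16.2500)
Δp = p'−p = (0.8875,-0.8125); α = Δx/Fx = (71/80) / (71/4) = 1/20
check: Δy/Fy = (-13/16) / (-65/4) = 1/20 ✓

α = 1/20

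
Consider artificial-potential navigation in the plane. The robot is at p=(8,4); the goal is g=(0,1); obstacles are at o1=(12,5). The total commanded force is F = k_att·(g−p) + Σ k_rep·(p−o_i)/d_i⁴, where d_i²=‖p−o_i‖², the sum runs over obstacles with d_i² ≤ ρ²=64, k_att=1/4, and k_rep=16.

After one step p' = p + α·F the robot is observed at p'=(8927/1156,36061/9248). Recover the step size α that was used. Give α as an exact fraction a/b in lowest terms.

F_att = 1/4·(g−p) = 1/4·(-8,-3) = (-2.0000,-0.7500)
o1: d²=17 ≤ ρ²=64; F_rep = 16·(-4,-1)/17² = (-0.2215,-0.0554)
F = F_att + ΣF_rep = (-2.2215,-0.8054)
Δp = p'−p = (-0.2777,-0.1007); α = Δx/Fx = (-321/1156) / (-642/289) = 1/8
check: Δy/Fy = (-931/9248) / (-931/1156) = 1/8 ✓

α = 1/8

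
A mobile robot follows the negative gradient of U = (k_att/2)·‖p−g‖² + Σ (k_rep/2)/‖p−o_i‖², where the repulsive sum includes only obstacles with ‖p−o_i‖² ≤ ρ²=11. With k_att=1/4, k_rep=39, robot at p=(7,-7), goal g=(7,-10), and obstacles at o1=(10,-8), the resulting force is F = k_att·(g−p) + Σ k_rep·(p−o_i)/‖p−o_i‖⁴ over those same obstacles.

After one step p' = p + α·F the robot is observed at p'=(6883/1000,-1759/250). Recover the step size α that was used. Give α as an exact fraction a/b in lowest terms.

F_att = 1/4·(g−p) = 1/4·(0,-3) = (0.0000,-0.7500)
o1: d²=10 ≤ ρ²=11; F_rep = 39·(-3,1)/10² = (-1.1700,0.3900)
F = F_att + ΣF_rep = (-1.1700,-0.3600)
Δp = p'−p = (-0.1170,-0.0360); α = Δx/Fx = (-117/1000) / (-117/100) = 1/10
check: Δy/Fy = (-9/250) / (-9/25) = 1/10 ✓

α = 1/10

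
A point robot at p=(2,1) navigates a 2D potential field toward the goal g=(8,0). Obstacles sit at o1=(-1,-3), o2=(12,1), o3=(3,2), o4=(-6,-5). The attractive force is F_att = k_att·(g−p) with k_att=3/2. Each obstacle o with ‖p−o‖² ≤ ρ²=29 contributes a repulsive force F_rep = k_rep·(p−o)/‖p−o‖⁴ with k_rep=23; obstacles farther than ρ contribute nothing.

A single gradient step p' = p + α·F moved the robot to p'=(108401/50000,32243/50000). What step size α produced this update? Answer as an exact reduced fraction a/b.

α = 1/20

F_att = 3/2·(g−p) = 3/2·(6,-1) = (9.0000,-1.5000)
o1: d²=25 ≤ ρ²=29; F_rep = 23·(3,4)/25² = (0.1104,0.1472)
o2: d²=100 > ρ²=29 → inactive
o3: d²=2 ≤ ρ²=29; F_rep = 23·(-1,-1)/2² = (-5.7500,-5.7500)
o4: d²=100 > ρ²=29 → inactive
F = F_att + ΣF_rep = (3.3604,-7.1028)
Δp = p'−p = (0.1680,-0.3551); α = Δx/Fx = (8401/50000) / (8401/2500) = 1/20
check: Δy/Fy = (-17757/50000) / (-17757/2500) = 1/20 ✓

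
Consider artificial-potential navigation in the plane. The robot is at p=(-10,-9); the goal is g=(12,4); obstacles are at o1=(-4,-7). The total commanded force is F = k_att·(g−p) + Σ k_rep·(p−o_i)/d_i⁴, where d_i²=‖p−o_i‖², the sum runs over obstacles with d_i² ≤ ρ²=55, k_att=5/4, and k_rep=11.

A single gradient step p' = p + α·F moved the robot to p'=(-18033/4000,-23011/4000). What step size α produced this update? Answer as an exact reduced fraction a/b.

α = 1/5

F_att = 5/4·(g−p) = 5/4·(22,13) = (27.5000,16.2500)
o1: d²=40 ≤ ρ²=55; F_rep = 11·(-6,-2)/40² = (-0.0413,-0.0138)
F = F_att + ΣF_rep = (27.4587,16.2362)
Δp = p'−p = (5.4917,3.2473); α = Δx/Fx = (21967/4000) / (21967/800) = 1/5
check: Δy/Fy = (12989/4000) / (12989/800) = 1/5 ✓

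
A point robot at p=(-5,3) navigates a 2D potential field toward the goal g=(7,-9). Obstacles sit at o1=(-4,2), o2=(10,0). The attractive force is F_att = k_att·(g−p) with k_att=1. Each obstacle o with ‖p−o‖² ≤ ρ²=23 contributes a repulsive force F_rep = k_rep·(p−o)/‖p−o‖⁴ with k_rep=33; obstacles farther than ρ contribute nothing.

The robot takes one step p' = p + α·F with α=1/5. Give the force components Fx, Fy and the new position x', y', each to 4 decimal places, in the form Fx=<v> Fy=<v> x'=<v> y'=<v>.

Fx=3.7500 Fy=-3.7500 x'=-4.2500 y'=2.2500

F_att = 1·(g−p) = 1·(12,-12) = (12.0000,-12.0000)
o1: d²=2 ≤ ρ²=23; F_rep = 33·(-1,1)/2² = (-8.2500,8.2500)
o2: d²=234 > ρ²=23 → inactive
F = F_att + ΣF_rep = (3.7500,-3.7500)
p' = p + 1/5·F = (-4.2500,2.2500)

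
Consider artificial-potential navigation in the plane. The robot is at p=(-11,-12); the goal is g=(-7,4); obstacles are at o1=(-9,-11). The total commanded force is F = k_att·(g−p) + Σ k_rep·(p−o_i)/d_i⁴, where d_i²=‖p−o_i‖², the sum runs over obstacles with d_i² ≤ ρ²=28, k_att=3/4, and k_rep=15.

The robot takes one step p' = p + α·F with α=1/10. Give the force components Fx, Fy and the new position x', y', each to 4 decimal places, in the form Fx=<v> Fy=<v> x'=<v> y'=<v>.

F_att = 3/4·(g−p) = 3/4·(4,16) = (3.0000,12.0000)
o1: d²=5 ≤ ρ²=28; F_rep = 15·(-2,-1)/5² = (-1.2000,-0.6000)
F = F_att + ΣF_rep = (1.8000,11.4000)
p' = p + 1/10·F = (-10.8200,-10.8600)

Fx=1.8000 Fy=11.4000 x'=-10.8200 y'=-10.8600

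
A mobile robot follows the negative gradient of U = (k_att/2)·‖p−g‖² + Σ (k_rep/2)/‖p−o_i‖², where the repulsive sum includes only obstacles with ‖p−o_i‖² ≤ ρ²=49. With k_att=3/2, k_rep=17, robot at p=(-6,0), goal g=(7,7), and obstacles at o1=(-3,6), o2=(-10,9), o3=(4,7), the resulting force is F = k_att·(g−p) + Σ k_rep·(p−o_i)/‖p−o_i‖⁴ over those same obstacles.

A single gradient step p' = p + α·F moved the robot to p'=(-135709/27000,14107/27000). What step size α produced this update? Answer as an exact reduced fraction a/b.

α = 1/20

F_att = 3/2·(g−p) = 3/2·(13,7) = (19.5000,10.5000)
o1: d²=45 ≤ ρ²=49; F_rep = 17·(-3,-6)/45² = (-0.0252,-0.0504)
o2: d²=97 > ρ²=49 → inactive
o3: d²=149 > ρ²=49 → inactive
F = F_att + ΣF_rep = (19.4748,10.4496)
Δp = p'−p = (0.9737,0.5225); α = Δx/Fx = (26291/27000) / (26291/1350) = 1/20
check: Δy/Fy = (14107/27000) / (14107/1350) = 1/20 ✓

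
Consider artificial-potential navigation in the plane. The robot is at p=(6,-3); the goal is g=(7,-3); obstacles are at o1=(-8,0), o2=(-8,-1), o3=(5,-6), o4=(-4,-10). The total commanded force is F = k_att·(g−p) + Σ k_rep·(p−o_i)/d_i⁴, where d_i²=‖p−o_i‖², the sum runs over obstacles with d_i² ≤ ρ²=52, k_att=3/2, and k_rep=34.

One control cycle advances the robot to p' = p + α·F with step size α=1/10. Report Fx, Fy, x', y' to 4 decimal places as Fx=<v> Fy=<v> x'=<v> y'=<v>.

F_att = 3/2·(g−p) = 3/2·(1,0) = (1.5000,0.0000)
o1: d²=205 > ρ²=52 → inactive
o2: d²=200 > ρ²=52 → inactive
o3: d²=10 ≤ ρ²=52; F_rep = 34·(1,3)/10² = (0.3400,1.0200)
o4: d²=149 > ρ²=52 → inactive
F = F_att + ΣF_rep = (1.8400,1.0200)
p' = p + 1/10·F = (6.1840,-2.8980)

Fx=1.8400 Fy=1.0200 x'=6.1840 y'=-2.8980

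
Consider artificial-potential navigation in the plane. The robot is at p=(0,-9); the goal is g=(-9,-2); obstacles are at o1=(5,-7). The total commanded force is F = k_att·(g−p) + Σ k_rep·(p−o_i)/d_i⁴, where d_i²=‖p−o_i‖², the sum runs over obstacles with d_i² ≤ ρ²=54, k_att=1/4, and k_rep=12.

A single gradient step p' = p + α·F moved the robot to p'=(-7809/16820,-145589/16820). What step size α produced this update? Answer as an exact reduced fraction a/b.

α = 1/5

F_att = 1/4·(g−p) = 1/4·(-9,7) = (-2.2500,1.7500)
o1: d²=29 ≤ ρ²=54; F_rep = 12·(-5,-2)/29² = (-0.0713,-0.0285)
F = F_att + ΣF_rep = (-2.3213,1.7215)
Δp = p'−p = (-0.4643,0.3443); α = Δx/Fx = (-7809/16820) / (-7809/3364) = 1/5
check: Δy/Fy = (5791/16820) / (5791/3364) = 1/5 ✓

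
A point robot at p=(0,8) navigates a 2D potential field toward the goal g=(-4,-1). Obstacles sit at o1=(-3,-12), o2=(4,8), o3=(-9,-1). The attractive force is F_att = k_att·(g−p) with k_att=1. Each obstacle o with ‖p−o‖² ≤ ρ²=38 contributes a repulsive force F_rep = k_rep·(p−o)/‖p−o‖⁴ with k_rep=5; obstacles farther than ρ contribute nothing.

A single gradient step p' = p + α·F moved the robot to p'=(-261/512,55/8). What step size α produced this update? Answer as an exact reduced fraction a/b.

F_att = 1·(g−p) = 1·(-4,-9) = (-4.0000,-9.0000)
o1: d²=409 > ρ²=38 → inactive
o2: d²=16 ≤ ρ²=38; F_rep = 5·(-4,0)/16² = (-0.0781,0.0000)
o3: d²=162 > ρ²=38 → inactive
F = F_att + ΣF_rep = (-4.0781,-9.0000)
Δp = p'−p = (-0.5098,-1.1250); α = Δx/Fx = (-261/512) / (-261/64) = 1/8
check: Δy/Fy = (-9/8) / (-9) = 1/8 ✓

α = 1/8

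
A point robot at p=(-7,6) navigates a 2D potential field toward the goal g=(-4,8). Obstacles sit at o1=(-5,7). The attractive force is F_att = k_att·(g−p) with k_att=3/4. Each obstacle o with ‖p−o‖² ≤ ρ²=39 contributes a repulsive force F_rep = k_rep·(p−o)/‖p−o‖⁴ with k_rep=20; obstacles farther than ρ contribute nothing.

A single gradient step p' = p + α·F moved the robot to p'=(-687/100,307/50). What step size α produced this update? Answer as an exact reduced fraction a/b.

F_att = 3/4·(g−p) = 3/4·(3,2) = (2.2500,1.5000)
o1: d²=5 ≤ ρ²=39; F_rep = 20·(-2,-1)/5² = (-1.6000,-0.8000)
F = F_att + ΣF_rep = (0.6500,0.7000)
Δp = p'−p = (0.1300,0.1400); α = Δx/Fx = (13/100) / (13/20) = 1/5
check: Δy/Fy = (7/50) / (7/10) = 1/5 ✓

α = 1/5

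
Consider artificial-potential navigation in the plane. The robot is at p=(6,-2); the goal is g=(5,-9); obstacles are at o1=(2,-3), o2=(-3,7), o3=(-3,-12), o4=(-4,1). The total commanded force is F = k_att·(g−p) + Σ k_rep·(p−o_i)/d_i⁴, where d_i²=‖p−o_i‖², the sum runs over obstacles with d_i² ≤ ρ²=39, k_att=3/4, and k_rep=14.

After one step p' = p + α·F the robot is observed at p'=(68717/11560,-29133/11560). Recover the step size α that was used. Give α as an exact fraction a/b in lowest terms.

F_att = 3/4·(g−p) = 3/4·(-1,-7) = (-0.7500,-5.2500)
o1: d²=17 ≤ ρ²=39; F_rep = 14·(4,1)/17² = (0.1938,0.0484)
o2: d²=162 > ρ²=39 → inactive
o3: d²=181 > ρ²=39 → inactive
o4: d²=109 > ρ²=39 → inactive
F = F_att + ΣF_rep = (-0.5562,-5.2016)
Δp = p'−p = (-0.0556,-0.5202); α = Δx/Fx = (-643/11560) / (-643/1156) = 1/10
check: Δy/Fy = (-6013/11560) / (-6013/1156) = 1/10 ✓

α = 1/10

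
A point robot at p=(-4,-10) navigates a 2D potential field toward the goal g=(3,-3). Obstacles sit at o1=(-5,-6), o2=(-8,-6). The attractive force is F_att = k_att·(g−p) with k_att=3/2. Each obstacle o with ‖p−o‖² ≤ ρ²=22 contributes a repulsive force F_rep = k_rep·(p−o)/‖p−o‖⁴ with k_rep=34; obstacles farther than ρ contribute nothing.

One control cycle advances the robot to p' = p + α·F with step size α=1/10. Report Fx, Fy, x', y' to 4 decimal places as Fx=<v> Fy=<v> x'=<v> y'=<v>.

Fx=10.6176 Fy=10.0294 x'=-2.9382 y'=-8.9971

F_att = 3/2·(g−p) = 3/2·(7,7) = (10.5000,10.5000)
o1: d²=17 ≤ ρ²=22; F_rep = 34·(1,-4)/17² = (0.1176,-0.4706)
o2: d²=32 > ρ²=22 → inactive
F = F_att + ΣF_rep = (10.6176,10.0294)
p' = p + 1/10·F = (-2.9382,-8.9971)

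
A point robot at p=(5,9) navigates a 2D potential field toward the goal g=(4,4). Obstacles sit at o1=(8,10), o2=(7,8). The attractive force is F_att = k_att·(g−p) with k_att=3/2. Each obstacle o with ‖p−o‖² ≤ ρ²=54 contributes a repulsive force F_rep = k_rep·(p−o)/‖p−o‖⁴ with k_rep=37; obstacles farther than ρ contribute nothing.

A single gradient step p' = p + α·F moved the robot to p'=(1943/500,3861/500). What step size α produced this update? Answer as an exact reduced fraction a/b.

F_att = 3/2·(g−p) = 3/2·(-1,-5) = (-1.5000,-7.5000)
o1: d²=10 ≤ ρ²=54; F_rep = 37·(-3,-1)/10² = (-1.1100,-0.3700)
o2: d²=5 ≤ ρ²=54; F_rep = 37·(-2,1)/5² = (-2.9600,1.4800)
F = F_att + ΣF_rep = (-5.5700,-6.3900)
Δp = p'−p = (-1.1140,-1.2780); α = Δx/Fx = (-557/500) / (-557/100) = 1/5
check: Δy/Fy = (-639/500) / (-639/100) = 1/5 ✓

α = 1/5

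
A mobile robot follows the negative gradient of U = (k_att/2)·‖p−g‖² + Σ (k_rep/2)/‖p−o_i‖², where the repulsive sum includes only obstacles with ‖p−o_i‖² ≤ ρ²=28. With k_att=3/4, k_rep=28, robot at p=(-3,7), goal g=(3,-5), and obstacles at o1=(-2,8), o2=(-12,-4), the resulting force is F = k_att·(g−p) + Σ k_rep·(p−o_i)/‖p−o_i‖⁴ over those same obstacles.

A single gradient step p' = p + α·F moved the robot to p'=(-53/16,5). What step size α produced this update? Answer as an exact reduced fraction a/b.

F_att = 3/4·(g−p) = 3/4·(6,-12) = (4.5000,-9.0000)
o1: d²=2 ≤ ρ²=28; F_rep = 28·(-1,-1)/2² = (-7.0000,-7.0000)
o2: d²=202 > ρ²=28 → inactive
F = F_att + ΣF_rep = (-2.5000,-16.0000)
Δp = p'−p = (-0.3125,-2.0000); α = Δx/Fx = (-5/16) / (-5/2) = 1/8
check: Δy/Fy = (-2) / (-16) = 1/8 ✓

α = 1/8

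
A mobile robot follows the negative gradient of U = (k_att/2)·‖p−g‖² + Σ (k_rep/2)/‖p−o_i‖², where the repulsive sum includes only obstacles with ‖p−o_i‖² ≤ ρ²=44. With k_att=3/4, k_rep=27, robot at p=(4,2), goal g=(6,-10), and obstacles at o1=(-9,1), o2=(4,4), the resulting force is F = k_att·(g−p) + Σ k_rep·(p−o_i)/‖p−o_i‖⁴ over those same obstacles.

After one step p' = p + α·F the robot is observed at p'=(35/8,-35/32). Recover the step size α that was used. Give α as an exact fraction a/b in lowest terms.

α = 1/4

F_att = 3/4·(g−p) = 3/4·(2,-12) = (1.5000,-9.0000)
o1: d²=170 > ρ²=44 → inactive
o2: d²=4 ≤ ρ²=44; F_rep = 27·(0,-2)/4² = (0.0000,-3.3750)
F = F_att + ΣF_rep = (1.5000,-12.3750)
Δp = p'−p = (0.3750,-3.0938); α = Δx/Fx = (3/8) / (3/2) = 1/4
check: Δy/Fy = (-99/32) / (-99/8) = 1/4 ✓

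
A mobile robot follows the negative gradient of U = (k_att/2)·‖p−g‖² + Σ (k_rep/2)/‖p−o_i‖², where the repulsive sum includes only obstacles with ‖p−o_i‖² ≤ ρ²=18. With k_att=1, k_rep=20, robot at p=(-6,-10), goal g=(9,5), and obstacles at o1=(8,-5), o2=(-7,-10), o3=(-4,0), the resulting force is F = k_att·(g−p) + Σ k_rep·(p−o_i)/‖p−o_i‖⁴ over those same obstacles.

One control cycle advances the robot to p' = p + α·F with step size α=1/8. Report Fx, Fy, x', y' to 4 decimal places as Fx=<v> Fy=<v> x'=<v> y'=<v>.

F_att = 1·(g−p) = 1·(15,15) = (15.0000,15.0000)
o1: d²=221 > ρ²=18 → inactive
o2: d²=1 ≤ ρ²=18; F_rep = 20·(1,0)/1² = (20.0000,0.0000)
o3: d²=104 > ρ²=18 → inactive
F = F_att + ΣF_rep = (35.0000,15.0000)
p' = p + 1/8·F = (-1.6250,-8.1250)

Fx=35.0000 Fy=15.0000 x'=-1.6250 y'=-8.1250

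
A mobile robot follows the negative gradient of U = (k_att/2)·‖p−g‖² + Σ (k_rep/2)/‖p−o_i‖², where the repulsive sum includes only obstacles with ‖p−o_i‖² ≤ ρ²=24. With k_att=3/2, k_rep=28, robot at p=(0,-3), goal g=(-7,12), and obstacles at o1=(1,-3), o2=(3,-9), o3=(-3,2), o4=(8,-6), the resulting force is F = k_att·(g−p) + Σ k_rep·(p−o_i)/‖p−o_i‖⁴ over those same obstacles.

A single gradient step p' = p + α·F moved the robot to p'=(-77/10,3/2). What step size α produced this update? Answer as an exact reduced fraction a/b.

F_att = 3/2·(g−p) = 3/2·(-7,15) = (-10.5000,22.5000)
o1: d²=1 ≤ ρ²=24; F_rep = 28·(-1,0)/1² = (-28.0000,0.0000)
o2: d²=45 > ρ²=24 → inactive
o3: d²=34 > ρ²=24 → inactive
o4: d²=73 > ρ²=24 → inactive
F = F_att + ΣF_rep = (-38.5000,22.5000)
Δp = p'−p = (-7.7000,4.5000); α = Δx/Fx = (-77/10) / (-77/2) = 1/5
check: Δy/Fy = (9/2) / (45/2) = 1/5 ✓

α = 1/5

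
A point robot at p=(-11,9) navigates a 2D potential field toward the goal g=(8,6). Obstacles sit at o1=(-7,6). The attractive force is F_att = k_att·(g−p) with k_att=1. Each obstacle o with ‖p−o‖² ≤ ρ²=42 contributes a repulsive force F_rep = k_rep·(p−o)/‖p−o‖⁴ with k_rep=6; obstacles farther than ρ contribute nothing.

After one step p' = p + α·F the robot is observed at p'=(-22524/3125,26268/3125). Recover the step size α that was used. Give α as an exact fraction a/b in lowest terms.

F_att = 1·(g−p) = 1·(19,-3) = (19.0000,-3.0000)
o1: d²=25 ≤ ρ²=42; F_rep = 6·(-4,3)/25² = (-0.0384,0.0288)
F = F_att + ΣF_rep = (18.9616,-2.9712)
Δp = p'−p = (3.7923,-0.5942); α = Δx/Fx = (11851/3125) / (11851/625) = 1/5
check: Δy/Fy = (-1857/3125) / (-1857/625) = 1/5 ✓

α = 1/5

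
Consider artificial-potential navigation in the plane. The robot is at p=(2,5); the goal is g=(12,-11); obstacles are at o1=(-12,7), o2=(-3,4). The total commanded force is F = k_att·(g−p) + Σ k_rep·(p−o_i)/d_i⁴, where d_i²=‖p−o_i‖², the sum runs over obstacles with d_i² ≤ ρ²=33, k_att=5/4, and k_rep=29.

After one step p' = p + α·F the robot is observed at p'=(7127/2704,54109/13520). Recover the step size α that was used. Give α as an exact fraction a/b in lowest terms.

F_att = 5/4·(g−p) = 5/4·(10,-16) = (12.5000,-20.0000)
o1: d²=200 > ρ²=33 → inactive
o2: d²=26 ≤ ρ²=33; F_rep = 29·(5,1)/26² = (0.2145,0.0429)
F = F_att + ΣF_rep = (12.7145,-19.9571)
Δp = p'−p = (0.6357,-0.9979); α = Δx/Fx = (1719/2704) / (8595/676) = 1/20
check: Δy/Fy = (-13491/13520) / (-13491/676) = 1/20 ✓

α = 1/20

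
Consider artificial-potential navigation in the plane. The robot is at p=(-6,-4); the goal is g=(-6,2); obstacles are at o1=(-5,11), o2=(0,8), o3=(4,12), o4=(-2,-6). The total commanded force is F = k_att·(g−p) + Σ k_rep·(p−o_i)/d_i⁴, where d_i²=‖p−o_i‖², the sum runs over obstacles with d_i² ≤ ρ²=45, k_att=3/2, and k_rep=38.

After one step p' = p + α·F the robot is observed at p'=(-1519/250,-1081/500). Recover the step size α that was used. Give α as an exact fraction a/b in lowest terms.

α = 1/5

F_att = 3/2·(g−p) = 3/2·(0,6) = (0.0000,9.0000)
o1: d²=226 > ρ²=45 → inactive
o2: d²=180 > ρ²=45 → inactive
o3: d²=356 > ρ²=45 → inactive
o4: d²=20 ≤ ρ²=45; F_rep = 38·(-4,2)/20² = (-0.3800,0.1900)
F = F_att + ΣF_rep = (-0.3800,9.1900)
Δp = p'−p = (-0.0760,1.8380); α = Δx/Fx = (-19/250) / (-19/50) = 1/5
check: Δy/Fy = (919/500) / (919/100) = 1/5 ✓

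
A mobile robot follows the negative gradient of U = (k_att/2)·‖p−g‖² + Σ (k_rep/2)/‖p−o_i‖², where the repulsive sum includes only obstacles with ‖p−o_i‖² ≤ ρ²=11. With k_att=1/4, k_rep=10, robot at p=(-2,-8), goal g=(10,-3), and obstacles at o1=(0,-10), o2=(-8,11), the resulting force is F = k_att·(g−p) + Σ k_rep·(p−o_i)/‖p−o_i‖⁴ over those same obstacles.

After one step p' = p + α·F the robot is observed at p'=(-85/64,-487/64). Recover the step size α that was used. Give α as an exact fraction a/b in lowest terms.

α = 1/4

F_att = 1/4·(g−p) = 1/4·(12,5) = (3.0000,1.2500)
o1: d²=8 ≤ ρ²=11; F_rep = 10·(-2,2)/8² = (-0.3125,0.3125)
o2: d²=397 > ρ²=11 → inactive
F = F_att + ΣF_rep = (2.6875,1.5625)
Δp = p'−p = (0.6719,0.3906); α = Δx/Fx = (43/64) / (43/16) = 1/4
check: Δy/Fy = (25/64) / (25/16) = 1/4 ✓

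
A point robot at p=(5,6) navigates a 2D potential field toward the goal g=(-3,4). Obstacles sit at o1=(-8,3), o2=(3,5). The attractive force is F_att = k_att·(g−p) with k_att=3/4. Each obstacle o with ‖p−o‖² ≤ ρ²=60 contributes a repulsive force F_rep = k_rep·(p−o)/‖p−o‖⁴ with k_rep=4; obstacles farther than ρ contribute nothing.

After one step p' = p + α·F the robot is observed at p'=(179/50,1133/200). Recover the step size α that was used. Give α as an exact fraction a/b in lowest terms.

α = 1/4

F_att = 3/4·(g−p) = 3/4·(-8,-2) = (-6.0000,-1.5000)
o1: d²=178 > ρ²=60 → inactive
o2: d²=5 ≤ ρ²=60; F_rep = 4·(2,1)/5² = (0.3200,0.1600)
F = F_att + ΣF_rep = (-5.6800,-1.3400)
Δp = p'−p = (-1.4200,-0.3350); α = Δx/Fx = (-71/50) / (-142/25) = 1/4
check: Δy/Fy = (-67/200) / (-67/50) = 1/4 ✓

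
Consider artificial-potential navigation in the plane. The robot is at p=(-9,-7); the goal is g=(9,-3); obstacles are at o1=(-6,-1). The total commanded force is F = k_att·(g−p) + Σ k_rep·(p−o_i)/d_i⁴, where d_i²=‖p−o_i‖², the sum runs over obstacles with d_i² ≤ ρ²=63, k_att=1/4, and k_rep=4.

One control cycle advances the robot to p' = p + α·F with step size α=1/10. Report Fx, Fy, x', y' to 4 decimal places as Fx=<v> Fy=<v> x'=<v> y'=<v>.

F_att = 1/4·(g−p) = 1/4·(18,4) = (4.5000,1.0000)
o1: d²=45 ≤ ρ²=63; F_rep = 4·(-3,-6)/45² = (-0.0059,-0.0119)
F = F_att + ΣF_rep = (4.4941,0.9881)
p' = p + 1/10·F = (-8.5506,-6.9012)

Fx=4.4941 Fy=0.9881 x'=-8.5506 y'=-6.9012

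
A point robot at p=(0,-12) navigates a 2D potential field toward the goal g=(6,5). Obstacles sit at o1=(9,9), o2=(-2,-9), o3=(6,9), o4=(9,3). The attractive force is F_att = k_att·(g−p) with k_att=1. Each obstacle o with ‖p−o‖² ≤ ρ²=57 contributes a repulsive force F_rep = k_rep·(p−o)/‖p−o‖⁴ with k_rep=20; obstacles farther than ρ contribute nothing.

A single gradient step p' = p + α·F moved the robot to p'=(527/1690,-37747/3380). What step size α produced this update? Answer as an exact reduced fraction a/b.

F_att = 1·(g−p) = 1·(6,17) = (6.0000,17.0000)
o1: d²=522 > ρ²=57 → inactive
o2: d²=13 ≤ ρ²=57; F_rep = 20·(2,-3)/13² = (0.2367,-0.3550)
o3: d²=477 > ρ²=57 → inactive
o4: d²=306 > ρ²=57 → inactive
F = F_att + ΣF_rep = (6.2367,16.6450)
Δp = p'−p = (0.3118,0.8322); α = Δx/Fx = (527/1690) / (1054/169) = 1/20
check: Δy/Fy = (2813/3380) / (2813/169) = 1/20 ✓

α = 1/20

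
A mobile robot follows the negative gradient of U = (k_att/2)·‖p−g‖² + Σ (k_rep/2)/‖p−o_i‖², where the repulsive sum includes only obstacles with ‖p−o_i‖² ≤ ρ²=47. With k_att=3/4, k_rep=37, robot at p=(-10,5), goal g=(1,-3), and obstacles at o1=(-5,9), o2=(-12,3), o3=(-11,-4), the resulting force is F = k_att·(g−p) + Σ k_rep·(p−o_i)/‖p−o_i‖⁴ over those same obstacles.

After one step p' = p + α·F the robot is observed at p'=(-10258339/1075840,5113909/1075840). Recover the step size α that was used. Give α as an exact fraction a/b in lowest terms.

F_att = 3/4·(g−p) = 3/4·(11,-8) = (8.2500,-6.0000)
o1: d²=41 ≤ ρ²=47; F_rep = 37·(-5,-4)/41² = (-0.1101,-0.0880)
o2: d²=8 ≤ ρ²=47; F_rep = 37·(2,2)/8² = (1.1562,1.1562)
o3: d²=82 > ρ²=47 → inactive
F = F_att + ΣF_rep = (9.2962,-4.9318)
Δp = p'−p = (0.4648,-0.2466); α = Δx/Fx = (500061/1075840) / (500061/53792) = 1/20
check: Δy/Fy = (-265291/1075840) / (-265291/53792) = 1/20 ✓

α = 1/20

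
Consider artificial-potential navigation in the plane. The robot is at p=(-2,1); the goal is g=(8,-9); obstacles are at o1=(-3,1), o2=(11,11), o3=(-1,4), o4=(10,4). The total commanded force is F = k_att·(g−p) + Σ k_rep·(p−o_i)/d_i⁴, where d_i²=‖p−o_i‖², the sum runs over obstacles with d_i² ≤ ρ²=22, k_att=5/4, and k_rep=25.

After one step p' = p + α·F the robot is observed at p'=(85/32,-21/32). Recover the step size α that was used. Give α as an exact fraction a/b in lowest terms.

F_att = 5/4·(g−p) = 5/4·(10,-10) = (12.5000,-12.5000)
o1: d²=1 ≤ ρ²=22; F_rep = 25·(1,0)/1² = (25.0000,0.0000)
o2: d²=269 > ρ²=22 → inactive
o3: d²=10 ≤ ρ²=22; F_rep = 25·(-1,-3)/10² = (-0.2500,-0.7500)
o4: d²=153 > ρ²=22 → inactive
F = F_att + ΣF_rep = (37.2500,-13.2500)
Δp = p'−p = (4.6562,-1.6562); α = Δx/Fx = (149/32) / (149/4) = 1/8
check: Δy/Fy = (-53/32) / (-53/4) = 1/8 ✓

α = 1/8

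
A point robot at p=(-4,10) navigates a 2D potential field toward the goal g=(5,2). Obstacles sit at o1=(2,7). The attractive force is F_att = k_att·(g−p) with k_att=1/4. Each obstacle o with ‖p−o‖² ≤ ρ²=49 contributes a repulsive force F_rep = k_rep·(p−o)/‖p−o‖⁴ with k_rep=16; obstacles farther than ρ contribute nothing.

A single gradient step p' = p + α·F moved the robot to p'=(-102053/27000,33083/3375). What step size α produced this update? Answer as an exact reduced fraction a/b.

α = 1/10

F_att = 1/4·(g−p) = 1/4·(9,-8) = (2.2500,-2.0000)
o1: d²=45 ≤ ρ²=49; F_rep = 16·(-6,3)/45² = (-0.0474,0.0237)
F = F_att + ΣF_rep = (2.2026,-1.9763)
Δp = p'−p = (0.2203,-0.1976); α = Δx/Fx = (5947/27000) / (5947/2700) = 1/10
check: Δy/Fy = (-667/3375) / (-1334/675) = 1/10 ✓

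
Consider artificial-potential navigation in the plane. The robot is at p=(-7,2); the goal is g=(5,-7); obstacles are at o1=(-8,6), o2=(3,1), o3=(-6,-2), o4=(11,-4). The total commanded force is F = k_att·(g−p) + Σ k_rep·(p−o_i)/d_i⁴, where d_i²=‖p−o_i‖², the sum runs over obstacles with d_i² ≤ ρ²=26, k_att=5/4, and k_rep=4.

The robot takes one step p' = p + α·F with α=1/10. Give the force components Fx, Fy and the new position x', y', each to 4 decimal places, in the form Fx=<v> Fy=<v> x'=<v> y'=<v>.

F_att = 5/4·(g−p) = 5/4·(12,-9) = (15.0000,-11.2500)
o1: d²=17 ≤ ρ²=26; F_rep = 4·(1,-4)/17² = (0.0138,-0.0554)
o2: d²=101 > ρ²=26 → inactive
o3: d²=17 ≤ ρ²=26; F_rep = 4·(-1,4)/17² = (-0.0138,0.0554)
o4: d²=360 > ρ²=26 → inactive
F = F_att + ΣF_rep = (15.0000,-11.2500)
p' = p + 1/10·F = (-5.5000,0.8750)

Fx=15.0000 Fy=-11.2500 x'=-5.5000 y'=0.8750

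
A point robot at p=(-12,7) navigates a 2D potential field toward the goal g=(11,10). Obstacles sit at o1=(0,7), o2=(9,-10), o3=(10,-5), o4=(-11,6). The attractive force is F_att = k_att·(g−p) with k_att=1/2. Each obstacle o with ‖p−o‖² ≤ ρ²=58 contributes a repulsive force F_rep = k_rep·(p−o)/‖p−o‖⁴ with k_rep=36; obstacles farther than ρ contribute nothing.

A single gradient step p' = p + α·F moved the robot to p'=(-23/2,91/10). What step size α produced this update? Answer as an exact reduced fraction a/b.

F_att = 1/2·(g−p) = 1/2·(23,3) = (11.5000,1.5000)
o1: d²=144 > ρ²=58 → inactive
o2: d²=730 > ρ²=58 → inactive
o3: d²=628 > ρ²=58 → inactive
o4: d²=2 ≤ ρ²=58; F_rep = 36·(-1,1)/2² = (-9.0000,9.0000)
F = F_att + ΣF_rep = (2.5000,10.5000)
Δp = p'−p = (0.5000,2.1000); α = Δx/Fx = (1/2) / (5/2) = 1/5
check: Δy/Fy = (21/10) / (21/2) = 1/5 ✓

α = 1/5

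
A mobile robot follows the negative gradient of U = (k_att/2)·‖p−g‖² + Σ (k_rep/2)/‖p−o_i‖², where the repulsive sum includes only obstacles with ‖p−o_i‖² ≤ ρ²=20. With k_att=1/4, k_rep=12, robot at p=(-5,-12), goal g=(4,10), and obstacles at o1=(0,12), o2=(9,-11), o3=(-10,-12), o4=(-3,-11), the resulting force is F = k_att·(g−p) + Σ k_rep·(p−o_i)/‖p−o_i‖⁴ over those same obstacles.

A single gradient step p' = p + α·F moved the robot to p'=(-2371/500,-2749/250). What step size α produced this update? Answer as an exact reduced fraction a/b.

α = 1/5

F_att = 1/4·(g−p) = 1/4·(9,22) = (2.2500,5.5000)
o1: d²=601 > ρ²=20 → inactive
o2: d²=197 > ρ²=20 → inactive
o3: d²=25 > ρ²=20 → inactive
o4: d²=5 ≤ ρ²=20; F_rep = 12·(-2,-1)/5² = (-0.9600,-0.4800)
F = F_att + ΣF_rep = (1.2900,5.0200)
Δp = p'−p = (0.2580,1.0040); α = Δx/Fx = (129/500) / (129/100) = 1/5
check: Δy/Fy = (251/250) / (251/50) = 1/5 ✓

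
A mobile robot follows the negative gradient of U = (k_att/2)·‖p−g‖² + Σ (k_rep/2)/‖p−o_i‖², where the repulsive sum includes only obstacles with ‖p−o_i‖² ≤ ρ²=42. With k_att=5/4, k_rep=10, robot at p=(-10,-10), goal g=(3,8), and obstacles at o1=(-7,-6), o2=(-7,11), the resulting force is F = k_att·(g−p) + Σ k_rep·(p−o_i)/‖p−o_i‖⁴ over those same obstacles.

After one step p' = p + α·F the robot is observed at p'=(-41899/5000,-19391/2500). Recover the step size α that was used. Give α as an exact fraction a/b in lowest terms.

α = 1/10

F_att = 5/4·(g−p) = 5/4·(13,18) = (16.2500,22.5000)
o1: d²=25 ≤ ρ²=42; F_rep = 10·(-3,-4)/25² = (-0.0480,-0.0640)
o2: d²=450 > ρ²=42 → inactive
F = F_att + ΣF_rep = (16.2020,22.4360)
Δp = p'−p = (1.6202,2.2436); α = Δx/Fx = (8101/5000) / (8101/500) = 1/10
check: Δy/Fy = (5609/2500) / (5609/250) = 1/10 ✓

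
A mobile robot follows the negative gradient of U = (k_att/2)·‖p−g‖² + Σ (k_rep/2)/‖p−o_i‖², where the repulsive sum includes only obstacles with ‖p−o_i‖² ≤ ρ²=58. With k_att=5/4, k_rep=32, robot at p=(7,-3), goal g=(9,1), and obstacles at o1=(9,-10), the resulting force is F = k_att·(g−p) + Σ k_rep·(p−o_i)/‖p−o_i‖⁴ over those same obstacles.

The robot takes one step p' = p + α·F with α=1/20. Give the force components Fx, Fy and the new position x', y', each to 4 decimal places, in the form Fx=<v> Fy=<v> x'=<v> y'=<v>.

F_att = 5/4·(g−p) = 5/4·(2,4) = (2.5000,5.0000)
o1: d²=53 ≤ ρ²=58; F_rep = 32·(-2,7)/53² = (-0.0228,0.0797)
F = F_att + ΣF_rep = (2.4772,5.0797)
p' = p + 1/20·F = (7.1239,-2.7460)

Fx=2.4772 Fy=5.0797 x'=7.1239 y'=-2.7460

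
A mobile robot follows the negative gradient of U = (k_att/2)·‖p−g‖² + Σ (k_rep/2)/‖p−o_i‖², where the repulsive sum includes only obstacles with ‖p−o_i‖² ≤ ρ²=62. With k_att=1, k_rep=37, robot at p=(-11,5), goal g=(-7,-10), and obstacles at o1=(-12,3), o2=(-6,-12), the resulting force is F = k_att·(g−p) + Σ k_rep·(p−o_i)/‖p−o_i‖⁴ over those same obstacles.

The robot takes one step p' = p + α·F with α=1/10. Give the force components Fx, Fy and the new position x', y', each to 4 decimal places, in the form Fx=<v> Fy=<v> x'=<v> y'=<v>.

F_att = 1·(g−p) = 1·(4,-15) = (4.0000,-15.0000)
o1: d²=5 ≤ ρ²=62; F_rep = 37·(1,2)/5² = (1.4800,2.9600)
o2: d²=314 > ρ²=62 → inactive
F = F_att + ΣF_rep = (5.4800,-12.0400)
p' = p + 1/10·F = (-10.4520,3.7960)

Fx=5.4800 Fy=-12.0400 x'=-10.4520 y'=3.7960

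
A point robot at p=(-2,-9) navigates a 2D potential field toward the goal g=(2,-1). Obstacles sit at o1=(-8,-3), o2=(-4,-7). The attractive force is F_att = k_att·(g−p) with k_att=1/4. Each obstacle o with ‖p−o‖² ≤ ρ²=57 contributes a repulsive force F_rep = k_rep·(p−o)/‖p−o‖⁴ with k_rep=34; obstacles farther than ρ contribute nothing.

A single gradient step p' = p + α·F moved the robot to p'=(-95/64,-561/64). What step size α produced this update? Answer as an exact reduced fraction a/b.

F_att = 1/4·(g−p) = 1/4·(4,8) = (1.0000,2.0000)
o1: d²=72 > ρ²=57 → inactive
o2: d²=8 ≤ ρ²=57; F_rep = 34·(2,-2)/8² = (1.0625,-1.0625)
F = F_att + ΣF_rep = (2.0625,0.9375)
Δp = p'−p = (0.5156,0.2344); α = Δx/Fx = (33/64) / (33/16) = 1/4
check: Δy/Fy = (15/64) / (15/16) = 1/4 ✓

α = 1/4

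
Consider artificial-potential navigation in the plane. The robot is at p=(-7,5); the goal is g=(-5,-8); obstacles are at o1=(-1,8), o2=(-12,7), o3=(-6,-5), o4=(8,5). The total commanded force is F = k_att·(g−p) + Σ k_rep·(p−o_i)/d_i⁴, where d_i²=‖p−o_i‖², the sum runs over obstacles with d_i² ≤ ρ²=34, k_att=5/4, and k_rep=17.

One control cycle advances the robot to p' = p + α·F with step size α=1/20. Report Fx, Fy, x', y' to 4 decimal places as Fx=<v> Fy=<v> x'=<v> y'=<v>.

F_att = 5/4·(g−p) = 5/4·(2,-13) = (2.5000,-16.2500)
o1: d²=45 > ρ²=34 → inactive
o2: d²=29 ≤ ρ²=34; F_rep = 17·(5,-2)/29² = (0.1011,-0.0404)
o3: d²=101 > ρ²=34 → inactive
o4: d²=225 > ρ²=34 → inactive
F = F_att + ΣF_rep = (2.6011,-16.2904)
p' = p + 1/20·F = (-6.8699,4.1855)

Fx=2.6011 Fy=-16.2904 x'=-6.8699 y'=4.1855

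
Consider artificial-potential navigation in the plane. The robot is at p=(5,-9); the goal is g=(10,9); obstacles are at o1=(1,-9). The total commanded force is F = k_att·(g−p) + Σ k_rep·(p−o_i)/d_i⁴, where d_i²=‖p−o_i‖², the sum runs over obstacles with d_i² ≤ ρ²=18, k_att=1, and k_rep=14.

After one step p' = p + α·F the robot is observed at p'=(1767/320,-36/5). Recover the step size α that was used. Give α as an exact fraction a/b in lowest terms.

F_att = 1·(g−p) = 1·(5,18) = (5.0000,18.0000)
o1: d²=16 ≤ ρ²=18; F_rep = 14·(4,0)/16² = (0.2188,0.0000)
F = F_att + ΣF_rep = (5.2188,18.0000)
Δp = p'−p = (0.5219,1.8000); α = Δx/Fx = (167/320) / (167/32) = 1/10
check: Δy/Fy = (9/5) / (18) = 1/10 ✓

α = 1/10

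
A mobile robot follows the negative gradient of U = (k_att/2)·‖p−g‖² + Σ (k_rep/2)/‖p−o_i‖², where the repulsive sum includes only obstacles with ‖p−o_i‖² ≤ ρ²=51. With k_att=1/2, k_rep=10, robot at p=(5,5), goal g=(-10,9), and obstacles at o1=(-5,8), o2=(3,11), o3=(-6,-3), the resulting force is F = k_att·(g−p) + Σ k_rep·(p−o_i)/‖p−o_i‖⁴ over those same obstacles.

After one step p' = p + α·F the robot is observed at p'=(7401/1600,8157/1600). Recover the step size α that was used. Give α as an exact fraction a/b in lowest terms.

F_att = 1/2·(g−p) = 1/2·(-15,4) = (-7.5000,2.0000)
o1: d²=109 > ρ²=51 → inactive
o2: d²=40 ≤ ρ²=51; F_rep = 10·(2,-6)/40² = (0.0125,-0.0375)
o3: d²=185 > ρ²=51 → inactive
F = F_att + ΣF_rep = (-7.4875,1.9625)
Δp = p'−p = (-0.3744,0.0981); α = Δx/Fx = (-599/1600) / (-599/80) = 1/20
check: Δy/Fy = (157/1600) / (157/80) = 1/20 ✓

α = 1/20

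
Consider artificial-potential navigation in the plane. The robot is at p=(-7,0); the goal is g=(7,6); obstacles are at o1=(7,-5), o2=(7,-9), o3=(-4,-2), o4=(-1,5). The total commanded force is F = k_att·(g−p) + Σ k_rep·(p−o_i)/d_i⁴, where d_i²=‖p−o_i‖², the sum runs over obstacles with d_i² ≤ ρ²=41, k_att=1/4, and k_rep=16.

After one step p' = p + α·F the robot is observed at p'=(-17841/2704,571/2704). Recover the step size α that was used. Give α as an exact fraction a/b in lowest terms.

F_att = 1/4·(g−p) = 1/4·(14,6) = (3.5000,1.5000)
o1: d²=221 > ρ²=41 → inactive
o2: d²=277 > ρ²=41 → inactive
o3: d²=13 ≤ ρ²=41; F_rep = 16·(-3,2)/13² = (-0.2840,0.1893)
o4: d²=61 > ρ²=41 → inactive
F = F_att + ΣF_rep = (3.2160,1.6893)
Δp = p'−p = (0.4020,0.2112); α = Δx/Fx = (1087/2704) / (1087/338) = 1/8
check: Δy/Fy = (571/2704) / (571/338) = 1/8 ✓

α = 1/8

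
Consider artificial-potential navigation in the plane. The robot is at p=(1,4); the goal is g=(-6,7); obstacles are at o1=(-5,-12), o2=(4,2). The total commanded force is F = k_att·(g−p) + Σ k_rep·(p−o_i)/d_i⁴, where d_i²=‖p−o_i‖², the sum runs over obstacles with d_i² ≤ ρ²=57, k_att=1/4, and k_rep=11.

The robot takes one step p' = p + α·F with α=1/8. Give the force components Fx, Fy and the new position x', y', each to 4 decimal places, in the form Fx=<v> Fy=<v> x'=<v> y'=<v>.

Fx=-1.9453 Fy=0.8802 x'=0.7568 y'=4.1100

F_att = 1/4·(g−p) = 1/4·(-7,3) = (-1.7500,0.7500)
o1: d²=292 > ρ²=57 → inactive
o2: d²=13 ≤ ρ²=57; F_rep = 11·(-3,2)/13² = (-0.1953,0.1302)
F = F_att + ΣF_rep = (-1.9453,0.8802)
p' = p + 1/8·F = (0.7568,4.1100)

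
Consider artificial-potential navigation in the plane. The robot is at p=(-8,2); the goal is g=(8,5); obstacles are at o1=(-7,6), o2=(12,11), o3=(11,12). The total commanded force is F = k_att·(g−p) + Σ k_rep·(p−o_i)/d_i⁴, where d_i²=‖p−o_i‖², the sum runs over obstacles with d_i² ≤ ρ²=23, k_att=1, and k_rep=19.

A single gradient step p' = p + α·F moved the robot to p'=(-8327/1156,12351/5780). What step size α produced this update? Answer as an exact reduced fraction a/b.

α = 1/20

F_att = 1·(g−p) = 1·(16,3) = (16.0000,3.0000)
o1: d²=17 ≤ ρ²=23; F_rep = 19·(-1,-4)/17² = (-0.0657,-0.2630)
o2: d²=481 > ρ²=23 → inactive
o3: d²=461 > ρ²=23 → inactive
F = F_att + ΣF_rep = (15.9343,2.7370)
Δp = p'−p = (0.7967,0.1369); α = Δx/Fx = (921/1156) / (4605/289) = 1/20
check: Δy/Fy = (791/5780) / (791/289) = 1/20 ✓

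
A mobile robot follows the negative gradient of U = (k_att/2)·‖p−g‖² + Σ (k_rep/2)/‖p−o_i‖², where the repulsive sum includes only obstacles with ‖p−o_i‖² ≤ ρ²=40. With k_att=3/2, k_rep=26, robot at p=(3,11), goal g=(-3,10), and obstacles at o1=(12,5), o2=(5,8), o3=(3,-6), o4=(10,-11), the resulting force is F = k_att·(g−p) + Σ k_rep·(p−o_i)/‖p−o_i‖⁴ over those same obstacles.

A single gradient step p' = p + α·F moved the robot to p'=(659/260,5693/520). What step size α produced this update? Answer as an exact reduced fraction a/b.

α = 1/20

F_att = 3/2·(g−p) = 3/2·(-6,-1) = (-9.0000,-1.5000)
o1: d²=117 > ρ²=40 → inactive
o2: d²=13 ≤ ρ²=40; F_rep = 26·(-2,3)/13² = (-0.3077,0.4615)
o3: d²=289 > ρ²=40 → inactive
o4: d²=533 > ρ²=40 → inactive
F = F_att + ΣF_rep = (-9.3077,-1.0385)
Δp = p'−p = (-0.4654,-0.0519); α = Δx/Fx = (-121/260) / (-121/13) = 1/20
check: Δy/Fy = (-27/520) / (-27/26) = 1/20 ✓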